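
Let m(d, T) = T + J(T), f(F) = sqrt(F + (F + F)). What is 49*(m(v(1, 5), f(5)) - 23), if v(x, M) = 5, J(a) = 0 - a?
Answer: -1127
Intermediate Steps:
J(a) = -a
f(F) = sqrt(3)*sqrt(F) (f(F) = sqrt(F + 2*F) = sqrt(3*F) = sqrt(3)*sqrt(F))
m(d, T) = 0 (m(d, T) = T - T = 0)
49*(m(v(1, 5), f(5)) - 23) = 49*(0 - 23) = 49*(-23) = -1127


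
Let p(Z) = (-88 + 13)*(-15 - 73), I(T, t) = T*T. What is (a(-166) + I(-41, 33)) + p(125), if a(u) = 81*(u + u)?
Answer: -18611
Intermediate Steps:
I(T, t) = T²
a(u) = 162*u (a(u) = 81*(2*u) = 162*u)
p(Z) = 6600 (p(Z) = -75*(-88) = 6600)
(a(-166) + I(-41, 33)) + p(125) = (162*(-166) + (-41)²) + 6600 = (-26892 + 1681) + 6600 = -25211 + 6600 = -18611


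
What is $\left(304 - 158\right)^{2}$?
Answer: $21316$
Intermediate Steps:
$\left(304 - 158\right)^{2} = 146^{2} = 21316$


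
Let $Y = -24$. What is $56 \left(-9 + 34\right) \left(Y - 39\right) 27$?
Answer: $-2381400$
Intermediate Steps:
$56 \left(-9 + 34\right) \left(Y - 39\right) 27 = 56 \left(-9 + 34\right) \left(-24 - 39\right) 27 = 56 \cdot 25 \left(-63\right) 27 = 56 \left(-1575\right) 27 = \left(-88200\right) 27 = -2381400$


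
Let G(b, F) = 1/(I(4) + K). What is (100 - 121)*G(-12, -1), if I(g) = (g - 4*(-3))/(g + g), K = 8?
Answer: -21/10 ≈ -2.1000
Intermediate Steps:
I(g) = (12 + g)/(2*g) (I(g) = (g + 12)/((2*g)) = (12 + g)*(1/(2*g)) = (12 + g)/(2*g))
G(b, F) = ⅒ (G(b, F) = 1/((½)*(12 + 4)/4 + 8) = 1/((½)*(¼)*16 + 8) = 1/(2 + 8) = 1/10 = ⅒)
(100 - 121)*G(-12, -1) = (100 - 121)*(⅒) = -21*⅒ = -21/10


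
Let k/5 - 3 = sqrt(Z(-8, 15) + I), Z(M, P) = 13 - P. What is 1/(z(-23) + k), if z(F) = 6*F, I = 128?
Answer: -41/3993 - 5*sqrt(14)/3993 ≈ -0.014953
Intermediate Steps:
k = 15 + 15*sqrt(14) (k = 15 + 5*sqrt((13 - 1*15) + 128) = 15 + 5*sqrt((13 - 15) + 128) = 15 + 5*sqrt(-2 + 128) = 15 + 5*sqrt(126) = 15 + 5*(3*sqrt(14)) = 15 + 15*sqrt(14) ≈ 71.125)
1/(z(-23) + k) = 1/(6*(-23) + (15 + 15*sqrt(14))) = 1/(-138 + (15 + 15*sqrt(14))) = 1/(-123 + 15*sqrt(14))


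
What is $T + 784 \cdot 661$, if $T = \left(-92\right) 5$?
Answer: $517764$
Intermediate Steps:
$T = -460$
$T + 784 \cdot 661 = -460 + 784 \cdot 661 = -460 + 518224 = 517764$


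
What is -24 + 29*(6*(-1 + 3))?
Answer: 324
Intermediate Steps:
-24 + 29*(6*(-1 + 3)) = -24 + 29*(6*2) = -24 + 29*12 = -24 + 348 = 324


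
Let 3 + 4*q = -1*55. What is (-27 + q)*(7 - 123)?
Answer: 4814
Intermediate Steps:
q = -29/2 (q = -3/4 + (-1*55)/4 = -3/4 + (1/4)*(-55) = -3/4 - 55/4 = -29/2 ≈ -14.500)
(-27 + q)*(7 - 123) = (-27 - 29/2)*(7 - 123) = -83/2*(-116) = 4814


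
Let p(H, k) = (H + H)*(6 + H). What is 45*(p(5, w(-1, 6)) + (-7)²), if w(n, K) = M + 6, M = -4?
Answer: 7155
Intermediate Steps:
w(n, K) = 2 (w(n, K) = -4 + 6 = 2)
p(H, k) = 2*H*(6 + H) (p(H, k) = (2*H)*(6 + H) = 2*H*(6 + H))
45*(p(5, w(-1, 6)) + (-7)²) = 45*(2*5*(6 + 5) + (-7)²) = 45*(2*5*11 + 49) = 45*(110 + 49) = 45*159 = 7155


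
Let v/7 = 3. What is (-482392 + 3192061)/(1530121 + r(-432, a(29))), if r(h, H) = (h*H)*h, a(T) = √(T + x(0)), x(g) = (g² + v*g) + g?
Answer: 4146121439949/1331243270737 - 505689267456*√29/1331243270737 ≈ 1.0689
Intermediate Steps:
v = 21 (v = 7*3 = 21)
x(g) = g² + 22*g (x(g) = (g² + 21*g) + g = g² + 22*g)
a(T) = √T (a(T) = √(T + 0*(22 + 0)) = √(T + 0*22) = √(T + 0) = √T)
r(h, H) = H*h² (r(h, H) = (H*h)*h = H*h²)
(-482392 + 3192061)/(1530121 + r(-432, a(29))) = (-482392 + 3192061)/(1530121 + √29*(-432)²) = 2709669/(1530121 + √29*186624) = 2709669/(1530121 + 186624*√29)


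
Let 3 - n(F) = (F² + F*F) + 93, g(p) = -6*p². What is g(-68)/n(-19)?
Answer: 6936/203 ≈ 34.167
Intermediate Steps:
n(F) = -90 - 2*F² (n(F) = 3 - ((F² + F*F) + 93) = 3 - ((F² + F²) + 93) = 3 - (2*F² + 93) = 3 - (93 + 2*F²) = 3 + (-93 - 2*F²) = -90 - 2*F²)
g(-68)/n(-19) = (-6*(-68)²)/(-90 - 2*(-19)²) = (-6*4624)/(-90 - 2*361) = -27744/(-90 - 722) = -27744/(-812) = -27744*(-1/812) = 6936/203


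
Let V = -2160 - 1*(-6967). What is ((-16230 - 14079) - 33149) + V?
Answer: -58651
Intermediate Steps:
V = 4807 (V = -2160 + 6967 = 4807)
((-16230 - 14079) - 33149) + V = ((-16230 - 14079) - 33149) + 4807 = (-30309 - 33149) + 4807 = -63458 + 4807 = -58651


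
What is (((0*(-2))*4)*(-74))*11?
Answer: 0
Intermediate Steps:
(((0*(-2))*4)*(-74))*11 = ((0*4)*(-74))*11 = (0*(-74))*11 = 0*11 = 0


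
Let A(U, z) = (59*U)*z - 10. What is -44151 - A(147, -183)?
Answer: 1543018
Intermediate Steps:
A(U, z) = -10 + 59*U*z (A(U, z) = 59*U*z - 10 = -10 + 59*U*z)
-44151 - A(147, -183) = -44151 - (-10 + 59*147*(-183)) = -44151 - (-10 - 1587159) = -44151 - 1*(-1587169) = -44151 + 1587169 = 1543018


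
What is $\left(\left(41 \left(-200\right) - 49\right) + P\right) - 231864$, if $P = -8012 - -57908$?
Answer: $-190217$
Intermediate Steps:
$P = 49896$ ($P = -8012 + 57908 = 49896$)
$\left(\left(41 \left(-200\right) - 49\right) + P\right) - 231864 = \left(\left(41 \left(-200\right) - 49\right) + 49896\right) - 231864 = \left(\left(-8200 - 49\right) + 49896\right) - 231864 = \left(-8249 + 49896\right) - 231864 = 41647 - 231864 = -190217$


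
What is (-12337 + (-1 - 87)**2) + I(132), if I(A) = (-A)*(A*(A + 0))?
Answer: -2304561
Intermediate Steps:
I(A) = -A**3 (I(A) = (-A)*(A*A) = (-A)*A**2 = -A**3)
(-12337 + (-1 - 87)**2) + I(132) = (-12337 + (-1 - 87)**2) - 1*132**3 = (-12337 + (-88)**2) - 1*2299968 = (-12337 + 7744) - 2299968 = -4593 - 2299968 = -2304561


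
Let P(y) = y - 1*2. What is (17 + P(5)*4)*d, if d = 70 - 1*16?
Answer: 1566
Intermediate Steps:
d = 54 (d = 70 - 16 = 54)
P(y) = -2 + y (P(y) = y - 2 = -2 + y)
(17 + P(5)*4)*d = (17 + (-2 + 5)*4)*54 = (17 + 3*4)*54 = (17 + 12)*54 = 29*54 = 1566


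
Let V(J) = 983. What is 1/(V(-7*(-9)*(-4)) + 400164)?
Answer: 1/401147 ≈ 2.4929e-6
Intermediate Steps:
1/(V(-7*(-9)*(-4)) + 400164) = 1/(983 + 400164) = 1/401147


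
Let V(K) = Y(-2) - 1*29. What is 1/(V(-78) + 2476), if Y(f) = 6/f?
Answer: 1/2444 ≈ 0.00040917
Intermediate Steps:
V(K) = -32 (V(K) = 6/(-2) - 1*29 = 6*(-1/2) - 29 = -3 - 29 = -32)
1/(V(-78) + 2476) = 1/(-32 + 2476) = 1/2444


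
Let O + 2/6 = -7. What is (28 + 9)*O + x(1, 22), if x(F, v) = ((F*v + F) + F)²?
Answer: 914/3 ≈ 304.67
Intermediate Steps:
O = -22/3 (O = -⅓ - 7 = -22/3 ≈ -7.3333)
x(F, v) = (2*F + F*v)² (x(F, v) = ((F + F*v) + F)² = (2*F + F*v)²)
(28 + 9)*O + x(1, 22) = (28 + 9)*(-22/3) + 1²*(2 + 22)² = 37*(-22/3) + 1*24² = -814/3 + 1*576 = -814/3 + 576 = 914/3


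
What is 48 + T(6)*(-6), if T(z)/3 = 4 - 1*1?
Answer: -6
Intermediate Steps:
T(z) = 9 (T(z) = 3*(4 - 1*1) = 3*(4 - 1) = 3*3 = 9)
48 + T(6)*(-6) = 48 + 9*(-6) = 48 - 54 = -6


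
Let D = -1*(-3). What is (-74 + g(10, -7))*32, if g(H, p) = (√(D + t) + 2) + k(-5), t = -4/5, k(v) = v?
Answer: -2464 + 32*√55/5 ≈ -2416.5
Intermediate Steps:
t = -⅘ (t = -4*⅕ = -⅘ ≈ -0.80000)
D = 3
g(H, p) = -3 + √55/5 (g(H, p) = (√(3 - ⅘) + 2) - 5 = (√(11/5) + 2) - 5 = (√55/5 + 2) - 5 = (2 + √55/5) - 5 = -3 + √55/5)
(-74 + g(10, -7))*32 = (-74 + (-3 + √55/5))*32 = (-77 + √55/5)*32 = -2464 + 32*√55/5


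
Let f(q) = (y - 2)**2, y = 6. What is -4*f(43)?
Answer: -64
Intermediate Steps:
f(q) = 16 (f(q) = (6 - 2)**2 = 4**2 = 16)
-4*f(43) = -4*16 = -64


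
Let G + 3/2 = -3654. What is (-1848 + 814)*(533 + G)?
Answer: 3228665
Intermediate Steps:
G = -7311/2 (G = -3/2 - 3654 = -7311/2 ≈ -3655.5)
(-1848 + 814)*(533 + G) = (-1848 + 814)*(533 - 7311/2) = -1034*(-6245/2) = 3228665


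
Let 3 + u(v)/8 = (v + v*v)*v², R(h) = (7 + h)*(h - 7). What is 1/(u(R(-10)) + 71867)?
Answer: 1/55254659 ≈ 1.8098e-8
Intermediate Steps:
R(h) = (-7 + h)*(7 + h) (R(h) = (7 + h)*(-7 + h) = (-7 + h)*(7 + h))
u(v) = -24 + 8*v²*(v + v²) (u(v) = -24 + 8*((v + v*v)*v²) = -24 + 8*((v + v²)*v²) = -24 + 8*(v²*(v + v²)) = -24 + 8*v²*(v + v²))
1/(u(R(-10)) + 71867) = 1/((-24 + 8*(-49 + (-10)²)³ + 8*(-49 + (-10)²)⁴) + 71867) = 1/((-24 + 8*(-49 + 100)³ + 8*(-49 + 100)⁴) + 71867) = 1/((-24 + 8*51³ + 8*51⁴) + 71867) = 1/((-24 + 8*132651 + 8*6765201) + 71867) = 1/((-24 + 1061208 + 54121608) + 71867) = 1/(55182792 + 71867) = 1/55254659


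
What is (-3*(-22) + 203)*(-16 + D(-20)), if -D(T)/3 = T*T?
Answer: -327104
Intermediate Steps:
D(T) = -3*T**2 (D(T) = -3*T*T = -3*T**2)
(-3*(-22) + 203)*(-16 + D(-20)) = (-3*(-22) + 203)*(-16 - 3*(-20)**2) = (66 + 203)*(-16 - 3*400) = 269*(-16 - 1200) = 269*(-1216) = -327104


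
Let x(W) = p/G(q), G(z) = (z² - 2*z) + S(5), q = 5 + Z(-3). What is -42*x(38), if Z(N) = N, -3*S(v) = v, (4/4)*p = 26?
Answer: 3276/5 ≈ 655.20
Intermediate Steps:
p = 26
S(v) = -v/3
q = 2 (q = 5 - 3 = 2)
G(z) = -5/3 + z² - 2*z (G(z) = (z² - 2*z) - ⅓*5 = (z² - 2*z) - 5/3 = -5/3 + z² - 2*z)
x(W) = -78/5 (x(W) = 26/(-5/3 + 2² - 2*2) = 26/(-5/3 + 4 - 4) = 26/(-5/3) = 26*(-⅗) = -78/5)
-42*x(38) = -42*(-78/5) = 3276/5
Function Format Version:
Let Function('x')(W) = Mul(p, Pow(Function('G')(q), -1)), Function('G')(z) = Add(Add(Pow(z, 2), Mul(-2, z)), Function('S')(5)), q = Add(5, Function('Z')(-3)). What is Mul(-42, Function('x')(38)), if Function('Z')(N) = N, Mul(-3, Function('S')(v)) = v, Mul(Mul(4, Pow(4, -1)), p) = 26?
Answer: Rational(3276, 5) ≈ 655.20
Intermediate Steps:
p = 26
Function('S')(v) = Mul(Rational(-1, 3), v)
q = 2 (q = Add(5, -3) = 2)
Function('G')(z) = Add(Rational(-5, 3), Pow(z, 2), Mul(-2, z)) (Function('G')(z) = Add(Add(Pow(z, 2), Mul(-2, z)), Mul(Rational(-1, 3), 5)) = Add(Add(Pow(z, 2), Mul(-2, z)), Rational(-5, 3)) = Add(Rational(-5, 3), Pow(z, 2), Mul(-2, z)))
Function('x')(W) = Rational(-78, 5) (Function('x')(W) = Mul(26, Pow(Add(Rational(-5, 3), Pow(2, 2), Mul(-2, 2)), -1)) = Mul(26, Pow(Add(Rational(-5, 3), 4, -4), -1)) = Mul(26, Pow(Rational(-5, 3), -1)) = Mul(26, Rational(-3, 5)) = Rational(-78, 5))
Mul(-42, Function('x')(38)) = Mul(-42, Rational(-78, 5)) = Rational(3276, 5)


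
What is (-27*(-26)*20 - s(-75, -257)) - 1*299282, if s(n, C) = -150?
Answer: -285092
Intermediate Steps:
(-27*(-26)*20 - s(-75, -257)) - 1*299282 = (-27*(-26)*20 - 1*(-150)) - 1*299282 = (702*20 + 150) - 299282 = (14040 + 150) - 299282 = 14190 - 299282 = -285092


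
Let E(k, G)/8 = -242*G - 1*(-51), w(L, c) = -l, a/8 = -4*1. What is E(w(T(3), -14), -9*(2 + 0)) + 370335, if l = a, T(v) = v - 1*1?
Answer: 405591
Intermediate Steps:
a = -32 (a = 8*(-4*1) = 8*(-4) = -32)
T(v) = -1 + v (T(v) = v - 1 = -1 + v)
l = -32
w(L, c) = 32 (w(L, c) = -1*(-32) = 32)
E(k, G) = 408 - 1936*G (E(k, G) = 8*(-242*G - 1*(-51)) = 8*(-242*G + 51) = 8*(51 - 242*G) = 408 - 1936*G)
E(w(T(3), -14), -9*(2 + 0)) + 370335 = (408 - (-17424)*(2 + 0)) + 370335 = (408 - (-17424)*2) + 370335 = (408 - 1936*(-18)) + 370335 = (408 + 34848) + 370335 = 35256 + 370335 = 405591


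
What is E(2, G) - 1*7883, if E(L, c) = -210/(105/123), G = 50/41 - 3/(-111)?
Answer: -8129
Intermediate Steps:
G = 1891/1517 (G = 50*(1/41) - 3*(-1/111) = 50/41 + 1/37 = 1891/1517 ≈ 1.2465)
E(L, c) = -246 (E(L, c) = -210/(105*(1/123)) = -210/35/41 = -210*41/35 = -246)
E(2, G) - 1*7883 = -246 - 1*7883 = -246 - 7883 = -8129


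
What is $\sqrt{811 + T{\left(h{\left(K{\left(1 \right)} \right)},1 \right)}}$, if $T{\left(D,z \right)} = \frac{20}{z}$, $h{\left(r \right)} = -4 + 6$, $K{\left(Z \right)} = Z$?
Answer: $\sqrt{831} \approx 28.827$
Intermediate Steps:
$h{\left(r \right)} = 2$
$\sqrt{811 + T{\left(h{\left(K{\left(1 \right)} \right)},1 \right)}} = \sqrt{811 + \frac{20}{1}} = \sqrt{811 + 20 \cdot 1} = \sqrt{811 + 20} = \sqrt{831}$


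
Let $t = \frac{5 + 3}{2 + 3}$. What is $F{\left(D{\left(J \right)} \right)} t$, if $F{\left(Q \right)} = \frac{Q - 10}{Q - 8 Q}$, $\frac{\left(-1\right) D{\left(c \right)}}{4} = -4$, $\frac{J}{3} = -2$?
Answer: $- \frac{3}{35} \approx -0.085714$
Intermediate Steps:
$J = -6$ ($J = 3 \left(-2\right) = -6$)
$D{\left(c \right)} = 16$ ($D{\left(c \right)} = \left(-4\right) \left(-4\right) = 16$)
$F{\left(Q \right)} = - \frac{-10 + Q}{7 Q}$ ($F{\left(Q \right)} = \frac{-10 + Q}{\left(-7\right) Q} = \left(-10 + Q\right) \left(- \frac{1}{7 Q}\right) = - \frac{-10 + Q}{7 Q}$)
$t = \frac{8}{5} \approx 1.6$
$F{\left(D{\left(J \right)} \right)} t = \frac{10 - 16}{7 \cdot 16} \cdot \frac{8}{5} = \frac{1}{7} \cdot \frac{1}{16} \left(10 - 16\right) \frac{8}{5} = \frac{1}{7} \cdot \frac{1}{16} \left(-6\right) \frac{8}{5} = \left(- \frac{3}{56}\right) \frac{8}{5} = - \frac{3}{35}$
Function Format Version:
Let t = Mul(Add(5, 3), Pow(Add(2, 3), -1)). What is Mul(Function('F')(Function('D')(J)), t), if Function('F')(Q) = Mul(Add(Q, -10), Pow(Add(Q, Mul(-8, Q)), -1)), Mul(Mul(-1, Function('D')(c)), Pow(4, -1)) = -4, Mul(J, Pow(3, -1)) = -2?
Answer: Rational(-3, 35) ≈ -0.085714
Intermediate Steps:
J = -6 (J = Mul(3, -2) = -6)
Function('D')(c) = 16 (Function('D')(c) = Mul(-4, -4) = 16)
Function('F')(Q) = Mul(Rational(-1, 7), Pow(Q, -1), Add(-10, Q)) (Function('F')(Q) = Mul(Add(-10, Q), Pow(Mul(-7, Q), -1)) = Mul(Add(-10, Q), Mul(Rational(-1, 7), Pow(Q, -1))) = Mul(Rational(-1, 7), Pow(Q, -1), Add(-10, Q)))
t = Rational(8, 5) (t = Mul(8, Pow(5, -1)) = Mul(8, Rational(1, 5)) = Rational(8, 5) ≈ 1.6000)
Mul(Function('F')(Function('D')(J)), t) = Mul(Mul(Rational(1, 7), Pow(16, -1), Add(10, Mul(-1, 16))), Rational(8, 5)) = Mul(Mul(Rational(1, 7), Rational(1, 16), Add(10, -16)), Rational(8, 5)) = Mul(Mul(Rational(1, 7), Rational(1, 16), -6), Rational(8, 5)) = Mul(Rational(-3, 56), Rational(8, 5)) = Rational(-3, 35)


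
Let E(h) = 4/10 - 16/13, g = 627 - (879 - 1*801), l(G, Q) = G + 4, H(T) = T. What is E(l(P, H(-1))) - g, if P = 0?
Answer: -35739/65 ≈ -549.83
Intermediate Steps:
l(G, Q) = 4 + G
g = 549 (g = 627 - (879 - 801) = 627 - 1*78 = 627 - 78 = 549)
E(h) = -54/65 (E(h) = 4*(⅒) - 16*1/13 = ⅖ - 16/13 = -54/65)
E(l(P, H(-1))) - g = -54/65 - 1*549 = -54/65 - 549 = -35739/65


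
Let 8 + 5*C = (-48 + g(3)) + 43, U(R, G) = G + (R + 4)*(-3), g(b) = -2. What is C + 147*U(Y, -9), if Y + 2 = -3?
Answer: -885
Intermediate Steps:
Y = -5 (Y = -2 - 3 = -5)
U(R, G) = -12 + G - 3*R (U(R, G) = G + (4 + R)*(-3) = G + (-12 - 3*R) = -12 + G - 3*R)
C = -3 (C = -8/5 + ((-48 - 2) + 43)/5 = -8/5 + (-50 + 43)/5 = -8/5 + (⅕)*(-7) = -8/5 - 7/5 = -3)
C + 147*U(Y, -9) = -3 + 147*(-12 - 9 - 3*(-5)) = -3 + 147*(-12 - 9 + 15) = -3 + 147*(-6) = -3 - 882 = -885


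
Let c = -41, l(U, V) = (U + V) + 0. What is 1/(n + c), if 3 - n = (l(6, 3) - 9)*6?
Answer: -1/38 ≈ -0.026316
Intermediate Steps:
l(U, V) = U + V
n = 3 (n = 3 - ((6 + 3) - 9)*6 = 3 - (9 - 9)*6 = 3 - 0*6 = 3 - 1*0 = 3 + 0 = 3)
1/(n + c) = 1/(3 - 41) = 1/(-38) = -1/38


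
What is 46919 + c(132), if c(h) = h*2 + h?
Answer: 47315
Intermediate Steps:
c(h) = 3*h (c(h) = 2*h + h = 3*h)
46919 + c(132) = 46919 + 3*132 = 46919 + 396 = 47315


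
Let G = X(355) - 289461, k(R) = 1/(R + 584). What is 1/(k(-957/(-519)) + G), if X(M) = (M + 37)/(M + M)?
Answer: -35979605/10414672516694 ≈ -3.4547e-6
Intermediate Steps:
k(R) = 1/(584 + R)
X(M) = (37 + M)/(2*M) (X(M) = (37 + M)/((2*M)) = (37 + M)*(1/(2*M)) = (37 + M)/(2*M))
G = -102758459/355 (G = (½)*(37 + 355)/355 - 289461 = (½)*(1/355)*392 - 289461 = 196/355 - 289461 = -102758459/355 ≈ -2.8946e+5)
1/(k(-957/(-519)) + G) = 1/(1/(584 - 957/(-519)) - 102758459/355) = 1/(1/(584 - 957*(-1/519)) - 102758459/355) = 1/(1/(584 + 319/173) - 102758459/355) = 1/(1/(101351/173) - 102758459/355) = 1/(173/101351 - 102758459/355) = 1/(-10414672516694/35979605) = -35979605/10414672516694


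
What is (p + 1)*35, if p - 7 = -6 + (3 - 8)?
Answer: -105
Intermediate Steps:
p = -4 (p = 7 + (-6 + (3 - 8)) = 7 + (-6 - 5) = 7 - 11 = -4)
(p + 1)*35 = (-4 + 1)*35 = -3*35 = -105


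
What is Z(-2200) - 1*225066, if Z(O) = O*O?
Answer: 4614934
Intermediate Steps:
Z(O) = O²
Z(-2200) - 1*225066 = (-2200)² - 1*225066 = 4840000 - 225066 = 4614934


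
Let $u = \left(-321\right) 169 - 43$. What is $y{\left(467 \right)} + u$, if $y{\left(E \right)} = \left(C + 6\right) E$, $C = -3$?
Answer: $-52891$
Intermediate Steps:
$y{\left(E \right)} = 3 E$ ($y{\left(E \right)} = \left(-3 + 6\right) E = 3 E$)
$u = -54292$ ($u = -54249 - 43 = -54292$)
$y{\left(467 \right)} + u = 3 \cdot 467 - 54292 = 1401 - 54292 = -52891$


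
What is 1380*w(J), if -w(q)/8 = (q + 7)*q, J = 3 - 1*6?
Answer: 132480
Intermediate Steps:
J = -3 (J = 3 - 6 = -3)
w(q) = -8*q*(7 + q) (w(q) = -8*(q + 7)*q = -8*(7 + q)*q = -8*q*(7 + q))
1380*w(J) = 1380*(-8*(-3)*(7 - 3)) = 1380*(-8*(-3)*4) = 1380*96 = 132480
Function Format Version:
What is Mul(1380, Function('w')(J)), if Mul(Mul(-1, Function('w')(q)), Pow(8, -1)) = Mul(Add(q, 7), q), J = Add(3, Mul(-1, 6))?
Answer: 132480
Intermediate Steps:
J = -3 (J = Add(3, -6) = -3)
Function('w')(q) = Mul(-8, q, Add(7, q)) (Function('w')(q) = Mul(-8, Mul(Add(q, 7), q)) = Mul(-8, Mul(Add(7, q), q)) = Mul(-8, Mul(q, Add(7, q))) = Mul(-8, q, Add(7, q)))
Mul(1380, Function('w')(J)) = Mul(1380, Mul(-8, -3, Add(7, -3))) = Mul(1380, Mul(-8, -3, 4)) = Mul(1380, 96) = 132480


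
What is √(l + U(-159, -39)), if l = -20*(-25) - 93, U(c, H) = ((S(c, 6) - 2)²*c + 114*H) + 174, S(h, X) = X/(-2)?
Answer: 28*I*√10 ≈ 88.544*I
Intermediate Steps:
S(h, X) = -X/2 (S(h, X) = X*(-½) = -X/2)
U(c, H) = 174 + 25*c + 114*H (U(c, H) = ((-½*6 - 2)²*c + 114*H) + 174 = ((-3 - 2)²*c + 114*H) + 174 = ((-5)²*c + 114*H) + 174 = (25*c + 114*H) + 174 = 174 + 25*c + 114*H)
l = 407 (l = 500 - 93 = 407)
√(l + U(-159, -39)) = √(407 + (174 + 25*(-159) + 114*(-39))) = √(407 + (174 - 3975 - 4446)) = √(407 - 8247) = √(-7840) = 28*I*√10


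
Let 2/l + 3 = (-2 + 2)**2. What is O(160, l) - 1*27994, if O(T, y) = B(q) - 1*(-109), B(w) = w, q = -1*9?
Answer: -27894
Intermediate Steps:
q = -9
l = -2/3 (l = 2/(-3 + (-2 + 2)**2) = 2/(-3 + 0**2) = 2/(-3 + 0) = 2/(-3) = 2*(-1/3) = -2/3 ≈ -0.66667)
O(T, y) = 100 (O(T, y) = -9 - 1*(-109) = -9 + 109 = 100)
O(160, l) - 1*27994 = 100 - 1*27994 = 100 - 27994 = -27894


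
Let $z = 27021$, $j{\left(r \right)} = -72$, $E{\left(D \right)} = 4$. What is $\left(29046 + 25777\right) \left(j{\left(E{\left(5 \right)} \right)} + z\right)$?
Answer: $1477425027$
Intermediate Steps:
$\left(29046 + 25777\right) \left(j{\left(E{\left(5 \right)} \right)} + z\right) = \left(29046 + 25777\right) \left(-72 + 27021\right) = 54823 \cdot 26949 = 1477425027$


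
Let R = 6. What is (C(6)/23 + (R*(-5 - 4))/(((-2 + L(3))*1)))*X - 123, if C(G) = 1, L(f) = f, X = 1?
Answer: -4070/23 ≈ -176.96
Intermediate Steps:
(C(6)/23 + (R*(-5 - 4))/(((-2 + L(3))*1)))*X - 123 = (1/23 + (6*(-5 - 4))/(((-2 + 3)*1)))*1 - 123 = (1*(1/23) + (6*(-9))/((1*1)))*1 - 123 = (1/23 - 54/1)*1 - 123 = (1/23 - 54*1)*1 - 123 = (1/23 - 54)*1 - 123 = -1241/23*1 - 123 = -1241/23 - 123 = -4070/23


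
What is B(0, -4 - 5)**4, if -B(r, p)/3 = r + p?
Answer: 531441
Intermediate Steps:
B(r, p) = -3*p - 3*r (B(r, p) = -3*(r + p) = -3*(p + r) = -3*p - 3*r)
B(0, -4 - 5)**4 = (-3*(-4 - 5) - 3*0)**4 = (-3*(-9) + 0)**4 = (27 + 0)**4 = 27**4 = 531441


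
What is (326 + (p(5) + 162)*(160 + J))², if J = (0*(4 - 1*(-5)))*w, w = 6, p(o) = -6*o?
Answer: 459930916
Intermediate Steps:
J = 0 (J = (0*(4 - 1*(-5)))*6 = (0*(4 + 5))*6 = (0*9)*6 = 0*6 = 0)
(326 + (p(5) + 162)*(160 + J))² = (326 + (-6*5 + 162)*(160 + 0))² = (326 + (-30 + 162)*160)² = (326 + 132*160)² = (326 + 21120)² = 21446² = 459930916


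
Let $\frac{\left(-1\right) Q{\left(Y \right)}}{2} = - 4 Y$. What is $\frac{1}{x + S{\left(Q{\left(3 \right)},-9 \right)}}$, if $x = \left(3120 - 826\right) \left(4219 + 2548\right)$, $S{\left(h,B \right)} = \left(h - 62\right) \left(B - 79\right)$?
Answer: $\frac{1}{15526842} \approx 6.4405 \cdot 10^{-8}$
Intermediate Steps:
$Q{\left(Y \right)} = 8 Y$ ($Q{\left(Y \right)} = - 2 \left(- 4 Y\right) = 8 Y$)
$S{\left(h,B \right)} = \left(-79 + B\right) \left(-62 + h\right)$ ($S{\left(h,B \right)} = \left(-62 + h\right) \left(-79 + B\right) = \left(-79 + B\right) \left(-62 + h\right)$)
$x = 15523498$ ($x = 2294 \cdot 6767 = 15523498$)
$\frac{1}{x + S{\left(Q{\left(3 \right)},-9 \right)}} = \frac{1}{15523498 - \left(-5456 + 88 \cdot 8 \cdot 3\right)} = \frac{1}{15523498 + \left(4898 - 1896 + 558 - 216\right)} = \frac{1}{15523498 + 3344} = \frac{1}{15526842}$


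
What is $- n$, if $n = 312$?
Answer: $-312$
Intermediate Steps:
$- n = \left(-1\right) 312 = -312$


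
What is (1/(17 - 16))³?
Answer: 1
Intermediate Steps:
(1/(17 - 16))³ = (1/1)³ = 1³ = 1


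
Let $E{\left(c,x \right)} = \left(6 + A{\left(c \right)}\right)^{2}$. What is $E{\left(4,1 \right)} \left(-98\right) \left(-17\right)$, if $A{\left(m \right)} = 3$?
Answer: $134946$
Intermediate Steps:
$E{\left(c,x \right)} = 81$ ($E{\left(c,x \right)} = \left(6 + 3\right)^{2} = 9^{2} = 81$)
$E{\left(4,1 \right)} \left(-98\right) \left(-17\right) = 81 \left(-98\right) \left(-17\right) = \left(-7938\right) \left(-17\right) = 134946$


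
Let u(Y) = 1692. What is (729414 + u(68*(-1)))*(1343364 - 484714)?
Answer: 627764166900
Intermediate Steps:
(729414 + u(68*(-1)))*(1343364 - 484714) = (729414 + 1692)*(1343364 - 484714) = 731106*858650 = 627764166900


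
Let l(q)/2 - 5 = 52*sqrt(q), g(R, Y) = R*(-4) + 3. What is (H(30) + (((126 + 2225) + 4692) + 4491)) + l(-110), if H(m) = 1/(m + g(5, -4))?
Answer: 150073/13 + 104*I*sqrt(110) ≈ 11544.0 + 1090.8*I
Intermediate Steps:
g(R, Y) = 3 - 4*R (g(R, Y) = -4*R + 3 = 3 - 4*R)
H(m) = 1/(-17 + m) (H(m) = 1/(m + (3 - 4*5)) = 1/(m + (3 - 20)) = 1/(m - 17) = 1/(-17 + m))
l(q) = 10 + 104*sqrt(q) (l(q) = 10 + 2*(52*sqrt(q)) = 10 + 104*sqrt(q))
(H(30) + (((126 + 2225) + 4692) + 4491)) + l(-110) = (1/(-17 + 30) + (((126 + 2225) + 4692) + 4491)) + (10 + 104*sqrt(-110)) = (1/13 + ((2351 + 4692) + 4491)) + (10 + 104*(I*sqrt(110))) = (1/13 + (7043 + 4491)) + (10 + 104*I*sqrt(110)) = (1/13 + 11534) + (10 + 104*I*sqrt(110)) = 149943/13 + (10 + 104*I*sqrt(110)) = 150073/13 + 104*I*sqrt(110)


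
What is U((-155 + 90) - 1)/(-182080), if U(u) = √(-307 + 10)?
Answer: -3*I*√33/182080 ≈ -9.4649e-5*I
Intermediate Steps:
U(u) = 3*I*√33 (U(u) = √(-297) = 3*I*√33)
U((-155 + 90) - 1)/(-182080) = (3*I*√33)/(-182080) = (3*I*√33)*(-1/182080) = -3*I*√33/182080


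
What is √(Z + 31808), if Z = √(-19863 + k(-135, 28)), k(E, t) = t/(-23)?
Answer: √(16826432 + 23*I*√10508171)/23 ≈ 178.35 + 0.39513*I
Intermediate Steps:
k(E, t) = -t/23 (k(E, t) = t*(-1/23) = -t/23)
Z = I*√10508171/23 (Z = √(-19863 - 1/23*28) = √(-19863 - 28/23) = √(-456877/23) = I*√10508171/23 ≈ 140.94*I)
√(Z + 31808) = √(I*√10508171/23 + 31808) = √(31808 + I*√10508171/23)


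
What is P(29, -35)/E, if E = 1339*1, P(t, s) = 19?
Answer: 19/1339 ≈ 0.014190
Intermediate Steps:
E = 1339
P(29, -35)/E = 19/1339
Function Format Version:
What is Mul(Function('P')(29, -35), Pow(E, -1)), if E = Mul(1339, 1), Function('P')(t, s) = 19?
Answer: Rational(19, 1339) ≈ 0.014190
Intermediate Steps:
E = 1339
Mul(Function('P')(29, -35), Pow(E, -1)) = Mul(19, Pow(1339, -1)) = Mul(19, Rational(1, 1339)) = Rational(19, 1339)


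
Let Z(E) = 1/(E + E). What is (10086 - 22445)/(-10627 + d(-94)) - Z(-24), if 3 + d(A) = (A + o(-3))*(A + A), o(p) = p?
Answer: -292813/182544 ≈ -1.6041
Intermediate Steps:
d(A) = -3 + 2*A*(-3 + A) (d(A) = -3 + (A - 3)*(A + A) = -3 + (-3 + A)*(2*A) = -3 + 2*A*(-3 + A))
Z(E) = 1/(2*E)
(10086 - 22445)/(-10627 + d(-94)) - Z(-24) = (10086 - 22445)/(-10627 + (-3 - 6*(-94) + 2*(-94)²)) - 1/(2*(-24)) = -12359/(-10627 + (-3 + 564 + 2*8836)) - (-1)/(2*24) = -12359/(-10627 + (-3 + 564 + 17672)) - 1*(-1/48) = -12359/(-10627 + 18233) + 1/48 = -12359/7606 + 1/48 = -292813/182544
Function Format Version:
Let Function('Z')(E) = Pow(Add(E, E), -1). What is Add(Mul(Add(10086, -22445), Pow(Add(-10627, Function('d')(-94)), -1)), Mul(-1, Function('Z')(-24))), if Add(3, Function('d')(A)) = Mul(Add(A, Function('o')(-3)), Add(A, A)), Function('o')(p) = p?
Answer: Rational(-292813, 182544) ≈ -1.6041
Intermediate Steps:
Function('d')(A) = Add(-3, Mul(2, A, Add(-3, A))) (Function('d')(A) = Add(-3, Mul(Add(A, -3), Add(A, A))) = Add(-3, Mul(Add(-3, A), Mul(2, A))) = Add(-3, Mul(2, A, Add(-3, A))))
Function('Z')(E) = Mul(Rational(1, 2), Pow(E, -1)) (Function('Z')(E) = Pow(Mul(2, E), -1) = Mul(Rational(1, 2), Pow(E, -1)))
Add(Mul(Add(10086, -22445), Pow(Add(-10627, Function('d')(-94)), -1)), Mul(-1, Function('Z')(-24))) = Add(Mul(Add(10086, -22445), Pow(Add(-10627, Add(-3, Mul(-6, -94), Mul(2, Pow(-94, 2)))), -1)), Mul(-1, Mul(Rational(1, 2), Pow(-24, -1)))) = Add(Mul(-12359, Pow(Add(-10627, Add(-3, 564, Mul(2, 8836))), -1)), Mul(-1, Mul(Rational(1, 2), Rational(-1, 24)))) = Add(Mul(-12359, Pow(Add(-10627, Add(-3, 564, 17672)), -1)), Mul(-1, Rational(-1, 48))) = Add(Mul(-12359, Pow(Add(-10627, 18233), -1)), Rational(1, 48)) = Add(Mul(-12359, Pow(7606, -1)), Rational(1, 48)) = Add(Mul(-12359, Rational(1, 7606)), Rational(1, 48)) = Add(Rational(-12359, 7606), Rational(1, 48)) = Rational(-292813, 182544)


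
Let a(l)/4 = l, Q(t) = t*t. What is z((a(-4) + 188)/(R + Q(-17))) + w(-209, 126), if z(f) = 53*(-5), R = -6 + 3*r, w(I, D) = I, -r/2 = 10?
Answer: -474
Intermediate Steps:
r = -20 (r = -2*10 = -20)
Q(t) = t²
a(l) = 4*l
R = -66 (R = -6 + 3*(-20) = -6 - 60 = -66)
z(f) = -265
z((a(-4) + 188)/(R + Q(-17))) + w(-209, 126) = -265 - 209 = -474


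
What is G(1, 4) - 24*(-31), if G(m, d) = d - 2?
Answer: 746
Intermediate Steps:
G(m, d) = -2 + d
G(1, 4) - 24*(-31) = (-2 + 4) - 24*(-31) = 2 + 744 = 746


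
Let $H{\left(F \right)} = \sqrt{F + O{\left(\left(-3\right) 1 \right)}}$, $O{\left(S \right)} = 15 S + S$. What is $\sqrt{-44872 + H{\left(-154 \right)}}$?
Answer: $\sqrt{-44872 + i \sqrt{202}} \approx 0.0336 + 211.83 i$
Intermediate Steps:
$O{\left(S \right)} = 16 S$
$H{\left(F \right)} = \sqrt{-48 + F}$ ($H{\left(F \right)} = \sqrt{F + 16 \left(\left(-3\right) 1\right)} = \sqrt{F + 16 \left(-3\right)} = \sqrt{F - 48} = \sqrt{-48 + F}$)
$\sqrt{-44872 + H{\left(-154 \right)}} = \sqrt{-44872 + \sqrt{-48 - 154}} = \sqrt{-44872 + \sqrt{-202}} = \sqrt{-44872 + i \sqrt{202}}$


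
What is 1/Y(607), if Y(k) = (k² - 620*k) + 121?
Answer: -1/7770 ≈ -0.00012870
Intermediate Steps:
Y(k) = 121 + k² - 620*k
1/Y(607) = 1/(121 + 607² - 620*607) = 1/(121 + 368449 - 376340) = 1/(-7770) = -1/7770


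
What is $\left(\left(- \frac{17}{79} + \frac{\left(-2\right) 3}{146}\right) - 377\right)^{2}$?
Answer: $\frac{4733396355769}{33258289} \approx 1.4232 \cdot 10^{5}$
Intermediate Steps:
$\left(\left(- \frac{17}{79} + \frac{\left(-2\right) 3}{146}\right) - 377\right)^{2} = \left(\left(\left(-17\right) \frac{1}{79} - \frac{3}{73}\right) - 377\right)^{2} = \left(\left(- \frac{17}{79} - \frac{3}{73}\right) - 377\right)^{2} = \left(- \frac{1478}{5767} - 377\right)^{2} = \left(- \frac{2175637}{5767}\right)^{2} = \frac{4733396355769}{33258289}$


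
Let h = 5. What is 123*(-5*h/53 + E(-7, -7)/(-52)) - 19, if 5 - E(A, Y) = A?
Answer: -72623/689 ≈ -105.40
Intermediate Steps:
E(A, Y) = 5 - A
123*(-5*h/53 + E(-7, -7)/(-52)) - 19 = 123*(-5*5/53 + (5 - 1*(-7))/(-52)) - 19 = 123*(-25*1/53 + (5 + 7)*(-1/52)) - 19 = 123*(-25/53 + 12*(-1/52)) - 19 = 123*(-25/53 - 3/13) - 19 = 123*(-484/689) - 19 = -59532/689 - 19 = -72623/689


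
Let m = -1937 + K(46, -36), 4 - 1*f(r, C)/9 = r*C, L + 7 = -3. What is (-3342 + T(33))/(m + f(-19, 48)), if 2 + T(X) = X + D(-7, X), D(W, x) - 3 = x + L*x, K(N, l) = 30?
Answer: -3605/6337 ≈ -0.56888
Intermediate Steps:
L = -10 (L = -7 - 3 = -10)
D(W, x) = 3 - 9*x (D(W, x) = 3 + (x - 10*x) = 3 - 9*x)
f(r, C) = 36 - 9*C*r (f(r, C) = 36 - 9*r*C = 36 - 9*C*r)
T(X) = 1 - 8*X (T(X) = -2 + (X + (3 - 9*X)) = -2 + (3 - 8*X) = 1 - 8*X)
m = -1907 (m = -1937 + 30 = -1907)
(-3342 + T(33))/(m + f(-19, 48)) = (-3342 + (1 - 8*33))/(-1907 + (36 - 9*48*(-19))) = (-3342 + (1 - 264))/(-1907 + (36 + 8208)) = (-3342 - 263)/(-1907 + 8244) = -3605/6337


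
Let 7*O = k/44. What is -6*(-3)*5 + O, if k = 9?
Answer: 27729/308 ≈ 90.029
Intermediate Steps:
O = 9/308 (O = (9/44)/7 = (9*(1/44))/7 = (⅐)*(9/44) = 9/308 ≈ 0.029221)
-6*(-3)*5 + O = -6*(-3)*5 + 9/308 = 18*5 + 9/308 = 90 + 9/308 = 27729/308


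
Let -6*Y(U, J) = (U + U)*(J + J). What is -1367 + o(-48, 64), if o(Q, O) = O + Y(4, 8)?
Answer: -3973/3 ≈ -1324.3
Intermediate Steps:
Y(U, J) = -2*J*U/3 (Y(U, J) = -(U + U)*(J + J)/6 = -2*U*2*J/6 = -2*J*U/3)
o(Q, O) = -64/3 + O (o(Q, O) = O - 2/3*8*4 = O - 64/3 = -64/3 + O)
-1367 + o(-48, 64) = -1367 + (-64/3 + 64) = -1367 + 128/3 = -3973/3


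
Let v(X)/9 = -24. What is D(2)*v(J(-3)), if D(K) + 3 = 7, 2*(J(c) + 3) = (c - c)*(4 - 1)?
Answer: -864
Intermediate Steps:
J(c) = -3 (J(c) = -3 + ((c - c)*(4 - 1))/2 = -3 + (0*3)/2 = -3 + (1/2)*0 = -3 + 0 = -3)
v(X) = -216 (v(X) = 9*(-24) = -216)
D(K) = 4 (D(K) = -3 + 7 = 4)
D(2)*v(J(-3)) = 4*(-216) = -864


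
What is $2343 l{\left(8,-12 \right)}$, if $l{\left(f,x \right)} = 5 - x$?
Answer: $39831$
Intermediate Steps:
$2343 l{\left(8,-12 \right)} = 2343 \left(5 - -12\right) = 2343 \left(5 + 12\right) = 2343 \cdot 17 = 39831$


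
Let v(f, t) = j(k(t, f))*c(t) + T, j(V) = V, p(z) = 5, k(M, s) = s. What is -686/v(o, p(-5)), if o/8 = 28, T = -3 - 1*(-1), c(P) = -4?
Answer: 343/449 ≈ 0.76392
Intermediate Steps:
T = -2 (T = -3 + 1 = -2)
o = 224 (o = 8*28 = 224)
v(f, t) = -2 - 4*f (v(f, t) = f*(-4) - 2 = -4*f - 2 = -2 - 4*f)
-686/v(o, p(-5)) = -686/(-2 - 4*224) = -686/(-2 - 896) = -686/(-898) = -686*(-1)/898 = -1*(-343/449) = 343/449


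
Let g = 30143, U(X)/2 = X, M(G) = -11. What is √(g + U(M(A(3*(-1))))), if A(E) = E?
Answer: √30121 ≈ 173.55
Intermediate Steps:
U(X) = 2*X
√(g + U(M(A(3*(-1))))) = √(30143 + 2*(-11)) = √(30143 - 22) = √30121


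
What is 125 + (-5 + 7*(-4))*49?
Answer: -1492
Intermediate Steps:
125 + (-5 + 7*(-4))*49 = 125 + (-5 - 28)*49 = 125 - 33*49 = 125 - 1617 = -1492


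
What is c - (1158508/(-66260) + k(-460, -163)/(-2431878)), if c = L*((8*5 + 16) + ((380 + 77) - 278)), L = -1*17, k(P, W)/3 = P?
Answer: -26705083552474/6714009845 ≈ -3977.5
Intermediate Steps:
k(P, W) = 3*P
L = -17
c = -3995 (c = -17*((8*5 + 16) + ((380 + 77) - 278)) = -17*((40 + 16) + (457 - 278)) = -17*(56 + 179) = -17*235 = -3995)
c - (1158508/(-66260) + k(-460, -163)/(-2431878)) = -3995 - (1158508/(-66260) + (3*(-460))/(-2431878)) = -3995 - (1158508*(-1/66260) - 1380*(-1/2431878)) = -3995 - (-289627/16565 + 230/405313) = -3995 - 1*(-117385778301/6714009845) = -3995 + 117385778301/6714009845 = -26705083552474/6714009845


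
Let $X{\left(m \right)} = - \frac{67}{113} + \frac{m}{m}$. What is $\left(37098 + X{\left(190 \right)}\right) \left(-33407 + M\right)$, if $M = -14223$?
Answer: $- \frac{199670675600}{113} \approx -1.767 \cdot 10^{9}$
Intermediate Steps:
$X{\left(m \right)} = \frac{46}{113}$ ($X{\left(m \right)} = \left(-67\right) \frac{1}{113} + 1 = - \frac{67}{113} + 1 = \frac{46}{113}$)
$\left(37098 + X{\left(190 \right)}\right) \left(-33407 + M\right) = \left(37098 + \frac{46}{113}\right) \left(-33407 - 14223\right) = \frac{4192120}{113} \left(-47630\right) = - \frac{199670675600}{113}$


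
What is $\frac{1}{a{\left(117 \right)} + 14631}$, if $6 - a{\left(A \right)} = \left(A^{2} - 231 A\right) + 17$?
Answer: $\frac{1}{27958} \approx 3.5768 \cdot 10^{-5}$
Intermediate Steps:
$a{\left(A \right)} = -11 - A^{2} + 231 A$ ($a{\left(A \right)} = 6 - \left(\left(A^{2} - 231 A\right) + 17\right) = 6 - \left(17 + A^{2} - 231 A\right) = -11 - A^{2} + 231 A$)
$\frac{1}{a{\left(117 \right)} + 14631} = \frac{1}{\left(-11 - 117^{2} + 231 \cdot 117\right) + 14631} = \frac{1}{\left(-11 - 13689 + 27027\right) + 14631} = \frac{1}{13327 + 14631} = \frac{1}{27958}$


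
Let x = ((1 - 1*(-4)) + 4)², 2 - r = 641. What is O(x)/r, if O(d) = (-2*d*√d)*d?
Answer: 13122/71 ≈ 184.82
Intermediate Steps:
r = -639 (r = 2 - 1*641 = 2 - 641 = -639)
x = 81 (x = ((1 + 4) + 4)² = (5 + 4)² = 9² = 81)
O(d) = -2*d^(5/2) (O(d) = (-2*d^(3/2))*d = -2*d^(5/2))
O(x)/r = -2*81^(5/2)/(-639) = -2*59049*(-1/639) = -118098*(-1/639) = 13122/71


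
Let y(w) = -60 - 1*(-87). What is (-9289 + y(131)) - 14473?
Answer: -23735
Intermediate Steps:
y(w) = 27 (y(w) = -60 + 87 = 27)
(-9289 + y(131)) - 14473 = (-9289 + 27) - 14473 = -9262 - 14473 = -23735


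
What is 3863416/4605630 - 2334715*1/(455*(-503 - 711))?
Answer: 1288686854137/254401184310 ≈ 5.0656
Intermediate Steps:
3863416/4605630 - 2334715*1/(455*(-503 - 711)) = 3863416*(1/4605630) - 2334715/(455*(-1214)) = 1931708/2302815 - 2334715/(-552370) = 1931708/2302815 - 2334715*(-1/552370) = 1931708/2302815 + 466943/110474 = 1288686854137/254401184310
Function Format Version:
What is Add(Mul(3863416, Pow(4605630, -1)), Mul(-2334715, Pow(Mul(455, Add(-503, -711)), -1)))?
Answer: Rational(1288686854137, 254401184310) ≈ 5.0656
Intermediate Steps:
Add(Mul(3863416, Pow(4605630, -1)), Mul(-2334715, Pow(Mul(455, Add(-503, -711)), -1))) = Add(Mul(3863416, Rational(1, 4605630)), Mul(-2334715, Pow(Mul(455, -1214), -1))) = Add(Rational(1931708, 2302815), Mul(-2334715, Pow(-552370, -1))) = Add(Rational(1931708, 2302815), Mul(-2334715, Rational(-1, 552370))) = Add(Rational(1931708, 2302815), Rational(466943, 110474)) = Rational(1288686854137, 254401184310)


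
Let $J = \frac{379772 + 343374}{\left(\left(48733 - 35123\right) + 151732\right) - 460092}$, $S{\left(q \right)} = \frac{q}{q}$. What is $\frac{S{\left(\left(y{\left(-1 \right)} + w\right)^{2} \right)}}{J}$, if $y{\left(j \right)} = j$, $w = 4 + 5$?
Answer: $- \frac{147375}{361573} \approx -0.40759$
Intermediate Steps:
$w = 9$
$S{\left(q \right)} = 1$
$J = - \frac{361573}{147375}$ ($J = \frac{723146}{\left(13610 + 151732\right) - 460092} = \frac{723146}{165342 - 460092} = \frac{723146}{-294750} = 723146 \left(- \frac{1}{294750}\right) = - \frac{361573}{147375} \approx -2.4534$)
$\frac{S{\left(\left(y{\left(-1 \right)} + w\right)^{2} \right)}}{J} = 1 \frac{1}{- \frac{361573}{147375}} = 1 \left(- \frac{147375}{361573}\right) = - \frac{147375}{361573}$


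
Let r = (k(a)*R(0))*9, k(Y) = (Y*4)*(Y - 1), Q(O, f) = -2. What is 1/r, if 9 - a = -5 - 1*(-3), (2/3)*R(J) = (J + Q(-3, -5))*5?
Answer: -1/59400 ≈ -1.6835e-5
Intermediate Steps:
R(J) = -15 + 15*J/2 (R(J) = 3*((J - 2)*5)/2 = 3*((-2 + J)*5)/2 = 3*(-10 + 5*J)/2 = -15 + 15*J/2)
a = 11 (a = 9 - (-5 - 1*(-3)) = 9 - (-5 + 3) = 9 - 1*(-2) = 9 + 2 = 11)
k(Y) = 4*Y*(-1 + Y) (k(Y) = (4*Y)*(-1 + Y) = 4*Y*(-1 + Y))
r = -59400 (r = ((4*11*(-1 + 11))*(-15 + (15/2)*0))*9 = ((4*11*10)*(-15 + 0))*9 = (440*(-15))*9 = -6600*9 = -59400)
1/r = 1/(-59400) = -1/59400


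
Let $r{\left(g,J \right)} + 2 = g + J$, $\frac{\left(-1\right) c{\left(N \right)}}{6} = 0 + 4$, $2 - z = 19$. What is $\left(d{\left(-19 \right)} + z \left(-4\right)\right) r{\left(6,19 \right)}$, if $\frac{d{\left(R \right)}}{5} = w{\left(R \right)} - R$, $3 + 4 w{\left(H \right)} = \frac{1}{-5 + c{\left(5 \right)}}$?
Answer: $\frac{106191}{29} \approx 3661.8$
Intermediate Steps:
$z = -17$ ($z = 2 - 19 = -17$)
$c{\left(N \right)} = -24$ ($c{\left(N \right)} = - 6 \left(0 + 4\right) = \left(-6\right) 4 = -24$)
$w{\left(H \right)} = - \frac{22}{29}$ ($w{\left(H \right)} = - \frac{3}{4} + \frac{1}{4 \left(-5 - 24\right)} = - \frac{3}{4} + \frac{1}{4 \left(-29\right)} = - \frac{3}{4} + \frac{1}{4} \left(- \frac{1}{29}\right) = - \frac{3}{4} - \frac{1}{116} = - \frac{22}{29}$)
$d{\left(R \right)} = - \frac{110}{29} - 5 R$ ($d{\left(R \right)} = 5 \left(- \frac{22}{29} - R\right) = - \frac{110}{29} - 5 R$)
$r{\left(g,J \right)} = -2 + J + g$ ($r{\left(g,J \right)} = -2 + \left(g + J\right) = -2 + \left(J + g\right) = -2 + J + g$)
$\left(d{\left(-19 \right)} + z \left(-4\right)\right) r{\left(6,19 \right)} = \left(\left(- \frac{110}{29} - -95\right) - -68\right) \left(-2 + 19 + 6\right) = \left(\left(- \frac{110}{29} + 95\right) + 68\right) 23 = \left(\frac{2645}{29} + 68\right) 23 = \frac{4617}{29} \cdot 23 = \frac{106191}{29}$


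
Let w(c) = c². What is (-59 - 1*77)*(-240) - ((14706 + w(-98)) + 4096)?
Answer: 4234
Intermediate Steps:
(-59 - 1*77)*(-240) - ((14706 + w(-98)) + 4096) = (-59 - 1*77)*(-240) - ((14706 + (-98)²) + 4096) = (-59 - 77)*(-240) - ((14706 + 9604) + 4096) = -136*(-240) - (24310 + 4096) = 32640 - 1*28406 = 32640 - 28406 = 4234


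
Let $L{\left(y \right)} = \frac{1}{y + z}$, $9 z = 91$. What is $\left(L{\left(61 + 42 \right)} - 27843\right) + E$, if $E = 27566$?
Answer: $- \frac{281977}{1018} \approx -276.99$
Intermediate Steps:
$z = \frac{91}{9}$ ($z = \frac{1}{9} \cdot 91 = \frac{91}{9} \approx 10.111$)
$L{\left(y \right)} = \frac{1}{\frac{91}{9} + y}$ ($L{\left(y \right)} = \frac{1}{y + \frac{91}{9}} = \frac{1}{\frac{91}{9} + y}$)
$\left(L{\left(61 + 42 \right)} - 27843\right) + E = \left(\frac{9}{91 + 9 \left(61 + 42\right)} - 27843\right) + 27566 = \left(\frac{9}{91 + 9 \cdot 103} - 27843\right) + 27566 = \left(\frac{9}{91 + 927} - 27843\right) + 27566 = \left(\frac{9}{1018} - 27843\right) + 27566 = - \frac{28344165}{1018} + 27566 = - \frac{281977}{1018}$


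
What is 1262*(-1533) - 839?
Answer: -1935485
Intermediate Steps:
1262*(-1533) - 839 = -1934646 - 839 = -1935485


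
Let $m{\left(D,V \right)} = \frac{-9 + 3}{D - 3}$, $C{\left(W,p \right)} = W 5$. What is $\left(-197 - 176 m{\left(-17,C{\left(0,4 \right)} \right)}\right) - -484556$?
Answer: $\frac{2421531}{5} \approx 4.8431 \cdot 10^{5}$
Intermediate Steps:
$C{\left(W,p \right)} = 5 W$
$m{\left(D,V \right)} = - \frac{6}{-3 + D}$
$\left(-197 - 176 m{\left(-17,C{\left(0,4 \right)} \right)}\right) - -484556 = \left(-197 - 176 \left(- \frac{6}{-3 - 17}\right)\right) - -484556 = \left(-197 - 176 \left(- \frac{6}{-20}\right)\right) + 484556 = \left(-197 - 176 \left(\left(-6\right) \left(- \frac{1}{20}\right)\right)\right) + 484556 = \left(-197 - \frac{264}{5}\right) + 484556 = - \frac{1249}{5} + 484556 = \frac{2421531}{5}$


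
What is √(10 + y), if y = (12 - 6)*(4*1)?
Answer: √34 ≈ 5.8309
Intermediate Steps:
y = 24 (y = 6*4 = 24)
√(10 + y) = √(10 + 24) = √34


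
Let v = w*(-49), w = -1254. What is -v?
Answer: -61446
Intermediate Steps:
v = 61446 (v = -1254*(-49) = 61446)
-v = -1*61446 = -61446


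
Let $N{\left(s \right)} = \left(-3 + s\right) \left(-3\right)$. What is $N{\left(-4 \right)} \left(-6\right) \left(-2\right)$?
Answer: $252$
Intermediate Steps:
$N{\left(s \right)} = 9 - 3 s$
$N{\left(-4 \right)} \left(-6\right) \left(-2\right) = \left(9 - -12\right) \left(-6\right) \left(-2\right) = \left(9 + 12\right) \left(-6\right) \left(-2\right) = 21 \left(-6\right) \left(-2\right) = \left(-126\right) \left(-2\right) = 252$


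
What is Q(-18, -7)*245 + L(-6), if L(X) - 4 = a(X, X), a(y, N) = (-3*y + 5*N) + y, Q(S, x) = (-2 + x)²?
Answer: 19831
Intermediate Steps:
a(y, N) = -2*y + 5*N
L(X) = 4 + 3*X (L(X) = 4 + (-2*X + 5*X) = 4 + 3*X)
Q(-18, -7)*245 + L(-6) = (-2 - 7)²*245 + (4 + 3*(-6)) = (-9)²*245 + (4 - 18) = 81*245 - 14 = 19845 - 14 = 19831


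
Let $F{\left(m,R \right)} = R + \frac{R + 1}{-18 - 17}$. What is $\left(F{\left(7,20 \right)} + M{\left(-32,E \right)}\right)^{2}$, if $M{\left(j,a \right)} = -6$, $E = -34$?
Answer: $\frac{4489}{25} \approx 179.56$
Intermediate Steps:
$F{\left(m,R \right)} = - \frac{1}{35} + \frac{34 R}{35}$ ($F{\left(m,R \right)} = R + \frac{1 + R}{-35} = R + \left(1 + R\right) \left(- \frac{1}{35}\right) = R - \left(\frac{1}{35} + \frac{R}{35}\right) = - \frac{1}{35} + \frac{34 R}{35}$)
$\left(F{\left(7,20 \right)} + M{\left(-32,E \right)}\right)^{2} = \left(\left(- \frac{1}{35} + \frac{34}{35} \cdot 20\right) - 6\right)^{2} = \left(\left(- \frac{1}{35} + \frac{136}{7}\right) - 6\right)^{2} = \left(\frac{97}{5} - 6\right)^{2} = \left(\frac{67}{5}\right)^{2} = \frac{4489}{25}$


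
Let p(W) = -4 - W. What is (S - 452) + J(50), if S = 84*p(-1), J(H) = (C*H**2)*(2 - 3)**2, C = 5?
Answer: 11796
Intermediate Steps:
J(H) = 5*H**2 (J(H) = (5*H**2)*(2 - 3)**2 = (5*H**2)*(-1)**2 = (5*H**2)*1 = 5*H**2)
S = -252 (S = 84*(-4 - 1*(-1)) = 84*(-4 + 1) = 84*(-3) = -252)
(S - 452) + J(50) = (-252 - 452) + 5*50**2 = -704 + 5*2500 = -704 + 12500 = 11796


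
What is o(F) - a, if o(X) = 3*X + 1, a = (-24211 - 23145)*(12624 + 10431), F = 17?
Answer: 1091792632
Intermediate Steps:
a = -1091792580 (a = -47356*23055 = -1091792580)
o(X) = 1 + 3*X
o(F) - a = (1 + 3*17) - 1*(-1091792580) = (1 + 51) + 1091792580 = 52 + 1091792580 = 1091792632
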